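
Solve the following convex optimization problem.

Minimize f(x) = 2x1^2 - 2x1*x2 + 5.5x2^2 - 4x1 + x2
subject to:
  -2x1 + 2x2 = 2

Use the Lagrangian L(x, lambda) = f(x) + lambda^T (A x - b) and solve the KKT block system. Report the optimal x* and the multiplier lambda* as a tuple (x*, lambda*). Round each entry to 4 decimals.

Form the Lagrangian:
  L(x, lambda) = (1/2) x^T Q x + c^T x + lambda^T (A x - b)
Stationarity (grad_x L = 0): Q x + c + A^T lambda = 0.
Primal feasibility: A x = b.

This gives the KKT block system:
  [ Q   A^T ] [ x     ]   [-c ]
  [ A    0  ] [ lambda ] = [ b ]

Solving the linear system:
  x*      = (-0.5455, 0.4545)
  lambda* = (-3.5455)
  f(x*)   = 4.8636

x* = (-0.5455, 0.4545), lambda* = (-3.5455)


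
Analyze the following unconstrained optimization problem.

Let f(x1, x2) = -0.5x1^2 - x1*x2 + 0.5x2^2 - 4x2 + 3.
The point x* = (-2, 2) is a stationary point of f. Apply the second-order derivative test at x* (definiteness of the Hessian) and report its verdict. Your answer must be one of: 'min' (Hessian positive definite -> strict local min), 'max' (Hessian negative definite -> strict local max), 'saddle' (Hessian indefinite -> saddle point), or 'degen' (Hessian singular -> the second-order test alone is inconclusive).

Compute the Hessian H = grad^2 f:
  H = [[-1, -1], [-1, 1]]
Verify stationarity: grad f(x*) = H x* + g = (0, 0).
Eigenvalues of H: -1.4142, 1.4142.
Eigenvalues have mixed signs, so H is indefinite -> x* is a saddle point.

saddle


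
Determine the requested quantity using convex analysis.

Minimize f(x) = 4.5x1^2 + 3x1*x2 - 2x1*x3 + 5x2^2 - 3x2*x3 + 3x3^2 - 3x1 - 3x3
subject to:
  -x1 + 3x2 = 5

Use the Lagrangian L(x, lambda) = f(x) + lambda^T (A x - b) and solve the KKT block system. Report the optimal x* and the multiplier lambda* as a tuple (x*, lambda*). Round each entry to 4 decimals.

Form the Lagrangian:
  L(x, lambda) = (1/2) x^T Q x + c^T x + lambda^T (A x - b)
Stationarity (grad_x L = 0): Q x + c + A^T lambda = 0.
Primal feasibility: A x = b.

This gives the KKT block system:
  [ Q   A^T ] [ x     ]   [-c ]
  [ A    0  ] [ lambda ] = [ b ]

Solving the linear system:
  x*      = (-0.3351, 1.555, 1.1658)
  lambda* = (-3.6824)
  f(x*)   = 7.9599

x* = (-0.3351, 1.555, 1.1658), lambda* = (-3.6824)


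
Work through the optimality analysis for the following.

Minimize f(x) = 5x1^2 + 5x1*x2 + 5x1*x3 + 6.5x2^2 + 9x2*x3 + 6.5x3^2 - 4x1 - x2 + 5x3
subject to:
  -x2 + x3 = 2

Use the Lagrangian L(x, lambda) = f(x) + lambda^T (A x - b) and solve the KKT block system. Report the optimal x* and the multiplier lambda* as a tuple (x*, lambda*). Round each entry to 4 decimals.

Form the Lagrangian:
  L(x, lambda) = (1/2) x^T Q x + c^T x + lambda^T (A x - b)
Stationarity (grad_x L = 0): Q x + c + A^T lambda = 0.
Primal feasibility: A x = b.

This gives the KKT block system:
  [ Q   A^T ] [ x     ]   [-c ]
  [ A    0  ] [ lambda ] = [ b ]

Solving the linear system:
  x*      = (0.6353, -1.2353, 0.7647)
  lambda* = (-7)
  f(x*)   = 8.2588

x* = (0.6353, -1.2353, 0.7647), lambda* = (-7)


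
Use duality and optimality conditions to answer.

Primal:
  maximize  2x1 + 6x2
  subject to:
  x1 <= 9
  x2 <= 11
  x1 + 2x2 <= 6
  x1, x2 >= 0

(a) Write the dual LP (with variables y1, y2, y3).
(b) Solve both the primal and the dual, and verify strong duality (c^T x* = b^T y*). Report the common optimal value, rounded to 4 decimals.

The standard primal-dual pair for 'max c^T x s.t. A x <= b, x >= 0' is:
  Dual:  min b^T y  s.t.  A^T y >= c,  y >= 0.

So the dual LP is:
  minimize  9y1 + 11y2 + 6y3
  subject to:
    y1 + y3 >= 2
    y2 + 2y3 >= 6
    y1, y2, y3 >= 0

Solving the primal: x* = (0, 3).
  primal value c^T x* = 18.
Solving the dual: y* = (0, 0, 3).
  dual value b^T y* = 18.
Strong duality: c^T x* = b^T y*. Confirmed.

18


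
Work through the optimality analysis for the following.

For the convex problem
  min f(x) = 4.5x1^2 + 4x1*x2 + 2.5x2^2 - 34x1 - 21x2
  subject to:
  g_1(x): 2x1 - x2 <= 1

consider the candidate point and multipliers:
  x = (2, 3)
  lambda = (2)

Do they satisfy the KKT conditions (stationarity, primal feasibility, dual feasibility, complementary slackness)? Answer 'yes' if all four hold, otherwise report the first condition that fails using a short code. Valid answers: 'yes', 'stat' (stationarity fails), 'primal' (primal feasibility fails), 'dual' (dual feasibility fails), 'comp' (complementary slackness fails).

Gradient of f: grad f(x) = Q x + c = (-4, 2)
Constraint values g_i(x) = a_i^T x - b_i:
  g_1((2, 3)) = 0
Stationarity residual: grad f(x) + sum_i lambda_i a_i = (0, 0)
  -> stationarity OK
Primal feasibility (all g_i <= 0): OK
Dual feasibility (all lambda_i >= 0): OK
Complementary slackness (lambda_i * g_i(x) = 0 for all i): OK

Verdict: yes, KKT holds.

yes


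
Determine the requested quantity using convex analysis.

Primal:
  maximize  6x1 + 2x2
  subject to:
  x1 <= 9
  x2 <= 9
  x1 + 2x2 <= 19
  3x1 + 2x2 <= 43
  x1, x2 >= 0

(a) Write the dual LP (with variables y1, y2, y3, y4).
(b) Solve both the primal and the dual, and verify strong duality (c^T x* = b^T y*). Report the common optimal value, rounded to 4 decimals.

The standard primal-dual pair for 'max c^T x s.t. A x <= b, x >= 0' is:
  Dual:  min b^T y  s.t.  A^T y >= c,  y >= 0.

So the dual LP is:
  minimize  9y1 + 9y2 + 19y3 + 43y4
  subject to:
    y1 + y3 + 3y4 >= 6
    y2 + 2y3 + 2y4 >= 2
    y1, y2, y3, y4 >= 0

Solving the primal: x* = (9, 5).
  primal value c^T x* = 64.
Solving the dual: y* = (5, 0, 1, 0).
  dual value b^T y* = 64.
Strong duality: c^T x* = b^T y*. Confirmed.

64


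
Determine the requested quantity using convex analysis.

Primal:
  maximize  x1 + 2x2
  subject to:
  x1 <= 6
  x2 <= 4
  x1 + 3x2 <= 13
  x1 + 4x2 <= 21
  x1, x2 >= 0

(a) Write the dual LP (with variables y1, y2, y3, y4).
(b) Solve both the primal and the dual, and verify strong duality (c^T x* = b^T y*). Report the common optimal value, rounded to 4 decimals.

The standard primal-dual pair for 'max c^T x s.t. A x <= b, x >= 0' is:
  Dual:  min b^T y  s.t.  A^T y >= c,  y >= 0.

So the dual LP is:
  minimize  6y1 + 4y2 + 13y3 + 21y4
  subject to:
    y1 + y3 + y4 >= 1
    y2 + 3y3 + 4y4 >= 2
    y1, y2, y3, y4 >= 0

Solving the primal: x* = (6, 2.3333).
  primal value c^T x* = 10.6667.
Solving the dual: y* = (0.3333, 0, 0.6667, 0).
  dual value b^T y* = 10.6667.
Strong duality: c^T x* = b^T y*. Confirmed.

10.6667


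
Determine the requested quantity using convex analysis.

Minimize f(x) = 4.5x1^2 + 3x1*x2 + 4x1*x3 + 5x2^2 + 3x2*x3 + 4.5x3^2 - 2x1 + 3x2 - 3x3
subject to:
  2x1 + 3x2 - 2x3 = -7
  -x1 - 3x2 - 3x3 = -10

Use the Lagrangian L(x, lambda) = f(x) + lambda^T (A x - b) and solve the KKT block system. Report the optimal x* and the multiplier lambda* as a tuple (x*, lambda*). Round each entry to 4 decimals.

Form the Lagrangian:
  L(x, lambda) = (1/2) x^T Q x + c^T x + lambda^T (A x - b)
Stationarity (grad_x L = 0): Q x + c + A^T lambda = 0.
Primal feasibility: A x = b.

This gives the KKT block system:
  [ Q   A^T ] [ x     ]   [-c ]
  [ A    0  ] [ lambda ] = [ b ]

Solving the linear system:
  x*      = (-1.0232, 0.479, 3.1954)
  lambda* = (1.7591, 6.5281)
  f(x*)   = 35.7462

x* = (-1.0232, 0.479, 3.1954), lambda* = (1.7591, 6.5281)


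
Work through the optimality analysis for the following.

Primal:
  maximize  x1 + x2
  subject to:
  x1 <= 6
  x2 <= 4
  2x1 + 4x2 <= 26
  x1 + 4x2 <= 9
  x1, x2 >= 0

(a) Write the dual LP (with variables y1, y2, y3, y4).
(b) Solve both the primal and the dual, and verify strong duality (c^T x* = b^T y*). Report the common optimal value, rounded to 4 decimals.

The standard primal-dual pair for 'max c^T x s.t. A x <= b, x >= 0' is:
  Dual:  min b^T y  s.t.  A^T y >= c,  y >= 0.

So the dual LP is:
  minimize  6y1 + 4y2 + 26y3 + 9y4
  subject to:
    y1 + 2y3 + y4 >= 1
    y2 + 4y3 + 4y4 >= 1
    y1, y2, y3, y4 >= 0

Solving the primal: x* = (6, 0.75).
  primal value c^T x* = 6.75.
Solving the dual: y* = (0.75, 0, 0, 0.25).
  dual value b^T y* = 6.75.
Strong duality: c^T x* = b^T y*. Confirmed.

6.75


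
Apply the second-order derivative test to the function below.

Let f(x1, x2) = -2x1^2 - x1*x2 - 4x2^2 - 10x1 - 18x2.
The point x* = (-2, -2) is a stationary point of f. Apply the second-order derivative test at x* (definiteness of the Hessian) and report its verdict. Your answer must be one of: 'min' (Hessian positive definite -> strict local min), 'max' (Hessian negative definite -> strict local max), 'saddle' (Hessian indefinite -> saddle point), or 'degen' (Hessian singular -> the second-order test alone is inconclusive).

Compute the Hessian H = grad^2 f:
  H = [[-4, -1], [-1, -8]]
Verify stationarity: grad f(x*) = H x* + g = (0, 0).
Eigenvalues of H: -8.2361, -3.7639.
Both eigenvalues < 0, so H is negative definite -> x* is a strict local max.

max


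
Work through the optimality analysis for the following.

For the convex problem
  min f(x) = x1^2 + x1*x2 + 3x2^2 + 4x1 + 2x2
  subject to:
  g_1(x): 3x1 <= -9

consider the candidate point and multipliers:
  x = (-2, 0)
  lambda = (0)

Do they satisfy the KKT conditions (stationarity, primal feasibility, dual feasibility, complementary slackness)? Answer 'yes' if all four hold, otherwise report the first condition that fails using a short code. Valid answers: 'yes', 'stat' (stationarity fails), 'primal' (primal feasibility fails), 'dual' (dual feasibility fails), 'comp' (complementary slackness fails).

Gradient of f: grad f(x) = Q x + c = (0, 0)
Constraint values g_i(x) = a_i^T x - b_i:
  g_1((-2, 0)) = 3
Stationarity residual: grad f(x) + sum_i lambda_i a_i = (0, 0)
  -> stationarity OK
Primal feasibility (all g_i <= 0): FAILS
Dual feasibility (all lambda_i >= 0): OK
Complementary slackness (lambda_i * g_i(x) = 0 for all i): OK

Verdict: the first failing condition is primal_feasibility -> primal.

primal


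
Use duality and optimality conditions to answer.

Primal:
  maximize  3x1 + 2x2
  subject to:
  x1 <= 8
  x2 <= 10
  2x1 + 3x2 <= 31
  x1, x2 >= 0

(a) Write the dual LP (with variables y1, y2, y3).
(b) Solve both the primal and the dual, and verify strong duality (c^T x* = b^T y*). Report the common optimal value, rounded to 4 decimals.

The standard primal-dual pair for 'max c^T x s.t. A x <= b, x >= 0' is:
  Dual:  min b^T y  s.t.  A^T y >= c,  y >= 0.

So the dual LP is:
  minimize  8y1 + 10y2 + 31y3
  subject to:
    y1 + 2y3 >= 3
    y2 + 3y3 >= 2
    y1, y2, y3 >= 0

Solving the primal: x* = (8, 5).
  primal value c^T x* = 34.
Solving the dual: y* = (1.6667, 0, 0.6667).
  dual value b^T y* = 34.
Strong duality: c^T x* = b^T y*. Confirmed.

34


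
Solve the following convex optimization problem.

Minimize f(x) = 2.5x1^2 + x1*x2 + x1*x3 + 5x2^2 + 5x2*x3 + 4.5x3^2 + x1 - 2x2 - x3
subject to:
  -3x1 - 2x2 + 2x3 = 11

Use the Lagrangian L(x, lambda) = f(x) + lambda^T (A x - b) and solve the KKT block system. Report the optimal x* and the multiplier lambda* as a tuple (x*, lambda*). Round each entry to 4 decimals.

Form the Lagrangian:
  L(x, lambda) = (1/2) x^T Q x + c^T x + lambda^T (A x - b)
Stationarity (grad_x L = 0): Q x + c + A^T lambda = 0.
Primal feasibility: A x = b.

This gives the KKT block system:
  [ Q   A^T ] [ x     ]   [-c ]
  [ A    0  ] [ lambda ] = [ b ]

Solving the linear system:
  x*      = (-2.0543, -0.9225, 1.4961)
  lambda* = (-2.8992)
  f(x*)   = 15.093

x* = (-2.0543, -0.9225, 1.4961), lambda* = (-2.8992)


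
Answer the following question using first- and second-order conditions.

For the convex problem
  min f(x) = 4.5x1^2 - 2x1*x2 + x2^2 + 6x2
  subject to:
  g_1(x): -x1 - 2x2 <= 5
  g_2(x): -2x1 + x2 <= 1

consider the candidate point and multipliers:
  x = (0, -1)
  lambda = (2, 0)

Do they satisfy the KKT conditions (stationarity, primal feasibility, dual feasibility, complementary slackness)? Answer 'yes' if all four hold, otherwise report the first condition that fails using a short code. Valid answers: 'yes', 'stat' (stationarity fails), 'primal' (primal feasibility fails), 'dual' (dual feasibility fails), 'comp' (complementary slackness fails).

Gradient of f: grad f(x) = Q x + c = (2, 4)
Constraint values g_i(x) = a_i^T x - b_i:
  g_1((0, -1)) = -3
  g_2((0, -1)) = -2
Stationarity residual: grad f(x) + sum_i lambda_i a_i = (0, 0)
  -> stationarity OK
Primal feasibility (all g_i <= 0): OK
Dual feasibility (all lambda_i >= 0): OK
Complementary slackness (lambda_i * g_i(x) = 0 for all i): FAILS

Verdict: the first failing condition is complementary_slackness -> comp.

comp


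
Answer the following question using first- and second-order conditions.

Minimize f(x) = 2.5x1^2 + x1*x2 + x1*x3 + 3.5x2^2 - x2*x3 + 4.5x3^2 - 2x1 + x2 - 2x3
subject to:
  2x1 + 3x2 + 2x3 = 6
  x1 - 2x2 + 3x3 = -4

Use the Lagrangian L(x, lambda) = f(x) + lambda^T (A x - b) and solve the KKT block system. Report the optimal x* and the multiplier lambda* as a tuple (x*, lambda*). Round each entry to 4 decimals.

Form the Lagrangian:
  L(x, lambda) = (1/2) x^T Q x + c^T x + lambda^T (A x - b)
Stationarity (grad_x L = 0): Q x + c + A^T lambda = 0.
Primal feasibility: A x = b.

This gives the KKT block system:
  [ Q   A^T ] [ x     ]   [-c ]
  [ A    0  ] [ lambda ] = [ b ]

Solving the linear system:
  x*      = (0.3939, 1.8788, -0.2121)
  lambda* = (-2.5758, 3.5152)
  f(x*)   = 15.5152

x* = (0.3939, 1.8788, -0.2121), lambda* = (-2.5758, 3.5152)


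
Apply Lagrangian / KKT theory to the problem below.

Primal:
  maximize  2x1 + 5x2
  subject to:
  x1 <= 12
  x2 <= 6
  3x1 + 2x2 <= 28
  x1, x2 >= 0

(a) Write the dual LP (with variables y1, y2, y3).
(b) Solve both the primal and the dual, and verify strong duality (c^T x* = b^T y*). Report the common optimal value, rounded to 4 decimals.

The standard primal-dual pair for 'max c^T x s.t. A x <= b, x >= 0' is:
  Dual:  min b^T y  s.t.  A^T y >= c,  y >= 0.

So the dual LP is:
  minimize  12y1 + 6y2 + 28y3
  subject to:
    y1 + 3y3 >= 2
    y2 + 2y3 >= 5
    y1, y2, y3 >= 0

Solving the primal: x* = (5.3333, 6).
  primal value c^T x* = 40.6667.
Solving the dual: y* = (0, 3.6667, 0.6667).
  dual value b^T y* = 40.6667.
Strong duality: c^T x* = b^T y*. Confirmed.

40.6667


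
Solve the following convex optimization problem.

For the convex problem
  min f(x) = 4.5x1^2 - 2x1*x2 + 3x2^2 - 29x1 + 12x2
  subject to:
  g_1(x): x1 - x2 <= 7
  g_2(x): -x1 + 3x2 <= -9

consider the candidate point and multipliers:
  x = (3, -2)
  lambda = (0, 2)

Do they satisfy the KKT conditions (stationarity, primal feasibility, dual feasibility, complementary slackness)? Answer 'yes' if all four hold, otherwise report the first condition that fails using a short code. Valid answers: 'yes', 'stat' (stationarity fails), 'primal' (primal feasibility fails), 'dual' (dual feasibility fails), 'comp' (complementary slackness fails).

Gradient of f: grad f(x) = Q x + c = (2, -6)
Constraint values g_i(x) = a_i^T x - b_i:
  g_1((3, -2)) = -2
  g_2((3, -2)) = 0
Stationarity residual: grad f(x) + sum_i lambda_i a_i = (0, 0)
  -> stationarity OK
Primal feasibility (all g_i <= 0): OK
Dual feasibility (all lambda_i >= 0): OK
Complementary slackness (lambda_i * g_i(x) = 0 for all i): OK

Verdict: yes, KKT holds.

yes


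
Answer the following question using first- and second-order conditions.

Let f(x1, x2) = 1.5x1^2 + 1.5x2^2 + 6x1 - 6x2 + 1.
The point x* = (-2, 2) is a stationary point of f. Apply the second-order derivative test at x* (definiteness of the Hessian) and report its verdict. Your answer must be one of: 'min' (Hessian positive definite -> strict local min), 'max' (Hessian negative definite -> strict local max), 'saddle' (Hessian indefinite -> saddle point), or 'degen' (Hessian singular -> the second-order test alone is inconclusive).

Compute the Hessian H = grad^2 f:
  H = [[3, 0], [0, 3]]
Verify stationarity: grad f(x*) = H x* + g = (0, 0).
Eigenvalues of H: 3, 3.
Both eigenvalues > 0, so H is positive definite -> x* is a strict local min.

min


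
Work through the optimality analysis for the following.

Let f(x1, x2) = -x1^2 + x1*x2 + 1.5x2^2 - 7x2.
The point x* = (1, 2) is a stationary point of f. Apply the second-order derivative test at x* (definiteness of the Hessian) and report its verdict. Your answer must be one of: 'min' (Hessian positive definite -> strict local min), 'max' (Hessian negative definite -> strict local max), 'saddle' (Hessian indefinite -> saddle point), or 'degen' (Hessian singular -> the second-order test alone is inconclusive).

Compute the Hessian H = grad^2 f:
  H = [[-2, 1], [1, 3]]
Verify stationarity: grad f(x*) = H x* + g = (0, 0).
Eigenvalues of H: -2.1926, 3.1926.
Eigenvalues have mixed signs, so H is indefinite -> x* is a saddle point.

saddle


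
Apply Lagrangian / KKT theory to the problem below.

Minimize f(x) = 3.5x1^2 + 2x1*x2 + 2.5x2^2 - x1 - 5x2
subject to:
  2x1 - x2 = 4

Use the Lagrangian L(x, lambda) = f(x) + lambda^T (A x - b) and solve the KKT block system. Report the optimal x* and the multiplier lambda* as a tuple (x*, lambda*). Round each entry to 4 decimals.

Form the Lagrangian:
  L(x, lambda) = (1/2) x^T Q x + c^T x + lambda^T (A x - b)
Stationarity (grad_x L = 0): Q x + c + A^T lambda = 0.
Primal feasibility: A x = b.

This gives the KKT block system:
  [ Q   A^T ] [ x     ]   [-c ]
  [ A    0  ] [ lambda ] = [ b ]

Solving the linear system:
  x*      = (1.6857, -0.6286)
  lambda* = (-4.7714)
  f(x*)   = 10.2714

x* = (1.6857, -0.6286), lambda* = (-4.7714)


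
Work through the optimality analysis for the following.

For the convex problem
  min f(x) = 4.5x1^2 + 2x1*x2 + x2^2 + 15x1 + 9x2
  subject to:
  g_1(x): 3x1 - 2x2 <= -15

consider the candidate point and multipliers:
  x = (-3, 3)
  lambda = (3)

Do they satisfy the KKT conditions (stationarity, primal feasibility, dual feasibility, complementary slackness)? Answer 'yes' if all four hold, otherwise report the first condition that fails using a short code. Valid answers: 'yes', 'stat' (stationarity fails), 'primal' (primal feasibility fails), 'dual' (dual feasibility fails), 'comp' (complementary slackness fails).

Gradient of f: grad f(x) = Q x + c = (-6, 9)
Constraint values g_i(x) = a_i^T x - b_i:
  g_1((-3, 3)) = 0
Stationarity residual: grad f(x) + sum_i lambda_i a_i = (3, 3)
  -> stationarity FAILS
Primal feasibility (all g_i <= 0): OK
Dual feasibility (all lambda_i >= 0): OK
Complementary slackness (lambda_i * g_i(x) = 0 for all i): OK

Verdict: the first failing condition is stationarity -> stat.

stat


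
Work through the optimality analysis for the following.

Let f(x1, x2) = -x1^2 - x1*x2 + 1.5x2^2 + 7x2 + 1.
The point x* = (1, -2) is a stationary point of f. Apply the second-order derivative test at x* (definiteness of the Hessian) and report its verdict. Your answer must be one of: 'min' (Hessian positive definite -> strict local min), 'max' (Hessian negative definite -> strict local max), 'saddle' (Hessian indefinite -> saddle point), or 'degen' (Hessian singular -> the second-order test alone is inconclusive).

Compute the Hessian H = grad^2 f:
  H = [[-2, -1], [-1, 3]]
Verify stationarity: grad f(x*) = H x* + g = (0, 0).
Eigenvalues of H: -2.1926, 3.1926.
Eigenvalues have mixed signs, so H is indefinite -> x* is a saddle point.

saddle


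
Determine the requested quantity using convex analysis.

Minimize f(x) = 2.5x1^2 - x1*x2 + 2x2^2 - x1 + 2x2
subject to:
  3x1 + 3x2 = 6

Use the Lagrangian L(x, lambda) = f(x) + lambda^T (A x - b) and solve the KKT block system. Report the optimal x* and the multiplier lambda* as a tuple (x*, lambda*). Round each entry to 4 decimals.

Form the Lagrangian:
  L(x, lambda) = (1/2) x^T Q x + c^T x + lambda^T (A x - b)
Stationarity (grad_x L = 0): Q x + c + A^T lambda = 0.
Primal feasibility: A x = b.

This gives the KKT block system:
  [ Q   A^T ] [ x     ]   [-c ]
  [ A    0  ] [ lambda ] = [ b ]

Solving the linear system:
  x*      = (1.1818, 0.8182)
  lambda* = (-1.3636)
  f(x*)   = 4.3182

x* = (1.1818, 0.8182), lambda* = (-1.3636)


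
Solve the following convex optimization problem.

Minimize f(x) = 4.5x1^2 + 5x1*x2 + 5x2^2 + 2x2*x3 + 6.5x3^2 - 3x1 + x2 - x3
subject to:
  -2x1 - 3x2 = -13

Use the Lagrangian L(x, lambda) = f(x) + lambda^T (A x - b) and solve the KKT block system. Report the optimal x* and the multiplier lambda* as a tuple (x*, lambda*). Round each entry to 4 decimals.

Form the Lagrangian:
  L(x, lambda) = (1/2) x^T Q x + c^T x + lambda^T (A x - b)
Stationarity (grad_x L = 0): Q x + c + A^T lambda = 0.
Primal feasibility: A x = b.

This gives the KKT block system:
  [ Q   A^T ] [ x     ]   [-c ]
  [ A    0  ] [ lambda ] = [ b ]

Solving the linear system:
  x*      = (1.5212, 3.3192, -0.4337)
  lambda* = (13.6435)
  f(x*)   = 88.2773

x* = (1.5212, 3.3192, -0.4337), lambda* = (13.6435)


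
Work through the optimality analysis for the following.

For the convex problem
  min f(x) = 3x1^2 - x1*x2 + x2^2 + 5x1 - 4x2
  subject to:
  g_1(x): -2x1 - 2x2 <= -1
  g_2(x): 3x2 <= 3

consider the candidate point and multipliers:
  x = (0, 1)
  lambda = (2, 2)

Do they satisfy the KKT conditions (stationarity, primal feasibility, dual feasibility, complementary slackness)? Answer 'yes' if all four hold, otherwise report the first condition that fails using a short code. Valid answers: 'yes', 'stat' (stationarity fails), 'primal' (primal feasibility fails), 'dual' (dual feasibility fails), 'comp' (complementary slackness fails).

Gradient of f: grad f(x) = Q x + c = (4, -2)
Constraint values g_i(x) = a_i^T x - b_i:
  g_1((0, 1)) = -1
  g_2((0, 1)) = 0
Stationarity residual: grad f(x) + sum_i lambda_i a_i = (0, 0)
  -> stationarity OK
Primal feasibility (all g_i <= 0): OK
Dual feasibility (all lambda_i >= 0): OK
Complementary slackness (lambda_i * g_i(x) = 0 for all i): FAILS

Verdict: the first failing condition is complementary_slackness -> comp.

comp


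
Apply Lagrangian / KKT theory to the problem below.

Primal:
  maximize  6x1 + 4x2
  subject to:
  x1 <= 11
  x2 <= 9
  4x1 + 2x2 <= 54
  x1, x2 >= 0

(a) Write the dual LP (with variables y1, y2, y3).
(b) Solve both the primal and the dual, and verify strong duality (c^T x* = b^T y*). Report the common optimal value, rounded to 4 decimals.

The standard primal-dual pair for 'max c^T x s.t. A x <= b, x >= 0' is:
  Dual:  min b^T y  s.t.  A^T y >= c,  y >= 0.

So the dual LP is:
  minimize  11y1 + 9y2 + 54y3
  subject to:
    y1 + 4y3 >= 6
    y2 + 2y3 >= 4
    y1, y2, y3 >= 0

Solving the primal: x* = (9, 9).
  primal value c^T x* = 90.
Solving the dual: y* = (0, 1, 1.5).
  dual value b^T y* = 90.
Strong duality: c^T x* = b^T y*. Confirmed.

90


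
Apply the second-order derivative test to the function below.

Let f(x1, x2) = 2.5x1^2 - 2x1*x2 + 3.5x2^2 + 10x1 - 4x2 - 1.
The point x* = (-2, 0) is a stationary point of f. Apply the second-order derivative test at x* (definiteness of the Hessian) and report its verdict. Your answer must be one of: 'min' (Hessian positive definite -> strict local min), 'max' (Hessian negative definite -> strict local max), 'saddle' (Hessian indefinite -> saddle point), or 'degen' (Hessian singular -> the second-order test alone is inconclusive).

Compute the Hessian H = grad^2 f:
  H = [[5, -2], [-2, 7]]
Verify stationarity: grad f(x*) = H x* + g = (0, 0).
Eigenvalues of H: 3.7639, 8.2361.
Both eigenvalues > 0, so H is positive definite -> x* is a strict local min.

min


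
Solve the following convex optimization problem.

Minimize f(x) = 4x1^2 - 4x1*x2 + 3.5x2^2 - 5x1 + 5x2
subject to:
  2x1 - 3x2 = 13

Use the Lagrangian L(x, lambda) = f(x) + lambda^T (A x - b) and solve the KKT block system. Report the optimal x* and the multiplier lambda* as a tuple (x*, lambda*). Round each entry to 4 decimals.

Form the Lagrangian:
  L(x, lambda) = (1/2) x^T Q x + c^T x + lambda^T (A x - b)
Stationarity (grad_x L = 0): Q x + c + A^T lambda = 0.
Primal feasibility: A x = b.

This gives the KKT block system:
  [ Q   A^T ] [ x     ]   [-c ]
  [ A    0  ] [ lambda ] = [ b ]

Solving the linear system:
  x*      = (0.7885, -3.8077)
  lambda* = (-8.2692)
  f(x*)   = 42.2596

x* = (0.7885, -3.8077), lambda* = (-8.2692)


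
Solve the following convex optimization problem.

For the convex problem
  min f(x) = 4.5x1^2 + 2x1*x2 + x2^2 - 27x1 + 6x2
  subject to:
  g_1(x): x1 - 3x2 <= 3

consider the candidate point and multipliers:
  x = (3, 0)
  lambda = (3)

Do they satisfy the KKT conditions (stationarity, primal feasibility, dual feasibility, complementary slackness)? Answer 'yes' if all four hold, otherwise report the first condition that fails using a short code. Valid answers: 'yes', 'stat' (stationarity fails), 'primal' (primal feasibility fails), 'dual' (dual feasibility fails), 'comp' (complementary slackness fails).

Gradient of f: grad f(x) = Q x + c = (0, 12)
Constraint values g_i(x) = a_i^T x - b_i:
  g_1((3, 0)) = 0
Stationarity residual: grad f(x) + sum_i lambda_i a_i = (3, 3)
  -> stationarity FAILS
Primal feasibility (all g_i <= 0): OK
Dual feasibility (all lambda_i >= 0): OK
Complementary slackness (lambda_i * g_i(x) = 0 for all i): OK

Verdict: the first failing condition is stationarity -> stat.

stat


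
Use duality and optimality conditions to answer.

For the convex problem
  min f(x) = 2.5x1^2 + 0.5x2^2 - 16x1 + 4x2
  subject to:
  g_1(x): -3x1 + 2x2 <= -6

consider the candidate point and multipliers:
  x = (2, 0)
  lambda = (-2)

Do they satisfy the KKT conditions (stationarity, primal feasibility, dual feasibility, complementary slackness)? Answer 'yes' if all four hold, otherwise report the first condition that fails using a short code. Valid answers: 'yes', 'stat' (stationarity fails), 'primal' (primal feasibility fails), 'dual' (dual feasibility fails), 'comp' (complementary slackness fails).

Gradient of f: grad f(x) = Q x + c = (-6, 4)
Constraint values g_i(x) = a_i^T x - b_i:
  g_1((2, 0)) = 0
Stationarity residual: grad f(x) + sum_i lambda_i a_i = (0, 0)
  -> stationarity OK
Primal feasibility (all g_i <= 0): OK
Dual feasibility (all lambda_i >= 0): FAILS
Complementary slackness (lambda_i * g_i(x) = 0 for all i): OK

Verdict: the first failing condition is dual_feasibility -> dual.

dual


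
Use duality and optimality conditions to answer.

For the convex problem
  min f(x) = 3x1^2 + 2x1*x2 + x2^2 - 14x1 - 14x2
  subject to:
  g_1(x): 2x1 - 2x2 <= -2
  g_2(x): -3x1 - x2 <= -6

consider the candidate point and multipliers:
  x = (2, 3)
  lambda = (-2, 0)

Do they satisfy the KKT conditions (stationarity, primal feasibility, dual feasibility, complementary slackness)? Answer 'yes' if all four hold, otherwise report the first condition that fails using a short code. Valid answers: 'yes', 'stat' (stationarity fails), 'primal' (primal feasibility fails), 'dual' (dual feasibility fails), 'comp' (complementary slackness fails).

Gradient of f: grad f(x) = Q x + c = (4, -4)
Constraint values g_i(x) = a_i^T x - b_i:
  g_1((2, 3)) = 0
  g_2((2, 3)) = -3
Stationarity residual: grad f(x) + sum_i lambda_i a_i = (0, 0)
  -> stationarity OK
Primal feasibility (all g_i <= 0): OK
Dual feasibility (all lambda_i >= 0): FAILS
Complementary slackness (lambda_i * g_i(x) = 0 for all i): OK

Verdict: the first failing condition is dual_feasibility -> dual.

dual


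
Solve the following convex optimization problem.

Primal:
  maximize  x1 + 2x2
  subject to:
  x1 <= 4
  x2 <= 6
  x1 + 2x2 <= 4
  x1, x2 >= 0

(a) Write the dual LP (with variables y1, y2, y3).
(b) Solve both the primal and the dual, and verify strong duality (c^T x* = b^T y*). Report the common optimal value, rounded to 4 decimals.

The standard primal-dual pair for 'max c^T x s.t. A x <= b, x >= 0' is:
  Dual:  min b^T y  s.t.  A^T y >= c,  y >= 0.

So the dual LP is:
  minimize  4y1 + 6y2 + 4y3
  subject to:
    y1 + y3 >= 1
    y2 + 2y3 >= 2
    y1, y2, y3 >= 0

Solving the primal: x* = (0, 2).
  primal value c^T x* = 4.
Solving the dual: y* = (0, 0, 1).
  dual value b^T y* = 4.
Strong duality: c^T x* = b^T y*. Confirmed.

4


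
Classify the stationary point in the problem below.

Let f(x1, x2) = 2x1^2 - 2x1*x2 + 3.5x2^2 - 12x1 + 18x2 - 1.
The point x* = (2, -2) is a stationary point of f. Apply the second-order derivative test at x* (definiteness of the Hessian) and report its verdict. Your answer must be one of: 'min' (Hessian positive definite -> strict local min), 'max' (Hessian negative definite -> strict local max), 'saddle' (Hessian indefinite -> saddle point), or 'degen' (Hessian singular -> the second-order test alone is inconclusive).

Compute the Hessian H = grad^2 f:
  H = [[4, -2], [-2, 7]]
Verify stationarity: grad f(x*) = H x* + g = (0, 0).
Eigenvalues of H: 3, 8.
Both eigenvalues > 0, so H is positive definite -> x* is a strict local min.

min


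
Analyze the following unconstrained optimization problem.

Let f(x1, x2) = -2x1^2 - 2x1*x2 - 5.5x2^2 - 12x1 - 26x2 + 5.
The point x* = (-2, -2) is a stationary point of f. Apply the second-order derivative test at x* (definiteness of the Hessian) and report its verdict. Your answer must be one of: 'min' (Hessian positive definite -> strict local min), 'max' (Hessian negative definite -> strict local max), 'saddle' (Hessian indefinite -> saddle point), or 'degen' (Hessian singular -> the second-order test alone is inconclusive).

Compute the Hessian H = grad^2 f:
  H = [[-4, -2], [-2, -11]]
Verify stationarity: grad f(x*) = H x* + g = (0, 0).
Eigenvalues of H: -11.5311, -3.4689.
Both eigenvalues < 0, so H is negative definite -> x* is a strict local max.

max


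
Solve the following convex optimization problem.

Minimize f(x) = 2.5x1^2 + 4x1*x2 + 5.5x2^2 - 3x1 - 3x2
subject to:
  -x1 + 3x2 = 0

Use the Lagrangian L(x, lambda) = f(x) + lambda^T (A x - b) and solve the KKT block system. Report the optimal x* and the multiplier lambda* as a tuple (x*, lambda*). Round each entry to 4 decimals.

Form the Lagrangian:
  L(x, lambda) = (1/2) x^T Q x + c^T x + lambda^T (A x - b)
Stationarity (grad_x L = 0): Q x + c + A^T lambda = 0.
Primal feasibility: A x = b.

This gives the KKT block system:
  [ Q   A^T ] [ x     ]   [-c ]
  [ A    0  ] [ lambda ] = [ b ]

Solving the linear system:
  x*      = (0.45, 0.15)
  lambda* = (-0.15)
  f(x*)   = -0.9

x* = (0.45, 0.15), lambda* = (-0.15)


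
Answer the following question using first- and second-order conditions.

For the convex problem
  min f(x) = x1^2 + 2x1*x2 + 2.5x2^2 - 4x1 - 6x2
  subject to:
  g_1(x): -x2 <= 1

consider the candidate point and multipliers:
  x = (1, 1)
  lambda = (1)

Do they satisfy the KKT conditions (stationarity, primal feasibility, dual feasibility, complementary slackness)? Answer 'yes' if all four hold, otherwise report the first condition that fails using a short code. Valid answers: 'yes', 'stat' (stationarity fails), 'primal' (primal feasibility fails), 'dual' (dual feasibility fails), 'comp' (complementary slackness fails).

Gradient of f: grad f(x) = Q x + c = (0, 1)
Constraint values g_i(x) = a_i^T x - b_i:
  g_1((1, 1)) = -2
Stationarity residual: grad f(x) + sum_i lambda_i a_i = (0, 0)
  -> stationarity OK
Primal feasibility (all g_i <= 0): OK
Dual feasibility (all lambda_i >= 0): OK
Complementary slackness (lambda_i * g_i(x) = 0 for all i): FAILS

Verdict: the first failing condition is complementary_slackness -> comp.

comp


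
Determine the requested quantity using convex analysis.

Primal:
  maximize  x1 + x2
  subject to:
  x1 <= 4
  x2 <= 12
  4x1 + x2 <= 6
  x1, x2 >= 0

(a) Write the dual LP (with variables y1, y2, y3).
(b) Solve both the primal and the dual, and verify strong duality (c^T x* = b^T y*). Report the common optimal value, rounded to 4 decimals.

The standard primal-dual pair for 'max c^T x s.t. A x <= b, x >= 0' is:
  Dual:  min b^T y  s.t.  A^T y >= c,  y >= 0.

So the dual LP is:
  minimize  4y1 + 12y2 + 6y3
  subject to:
    y1 + 4y3 >= 1
    y2 + y3 >= 1
    y1, y2, y3 >= 0

Solving the primal: x* = (0, 6).
  primal value c^T x* = 6.
Solving the dual: y* = (0, 0, 1).
  dual value b^T y* = 6.
Strong duality: c^T x* = b^T y*. Confirmed.

6


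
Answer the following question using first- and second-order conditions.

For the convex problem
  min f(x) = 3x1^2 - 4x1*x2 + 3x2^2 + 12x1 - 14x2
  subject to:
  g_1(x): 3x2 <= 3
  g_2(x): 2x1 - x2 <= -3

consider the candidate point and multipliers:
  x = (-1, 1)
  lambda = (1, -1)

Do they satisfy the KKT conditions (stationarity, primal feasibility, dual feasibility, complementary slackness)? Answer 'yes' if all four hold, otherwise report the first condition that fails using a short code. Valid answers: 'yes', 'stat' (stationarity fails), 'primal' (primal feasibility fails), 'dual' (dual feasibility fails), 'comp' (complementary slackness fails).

Gradient of f: grad f(x) = Q x + c = (2, -4)
Constraint values g_i(x) = a_i^T x - b_i:
  g_1((-1, 1)) = 0
  g_2((-1, 1)) = 0
Stationarity residual: grad f(x) + sum_i lambda_i a_i = (0, 0)
  -> stationarity OK
Primal feasibility (all g_i <= 0): OK
Dual feasibility (all lambda_i >= 0): FAILS
Complementary slackness (lambda_i * g_i(x) = 0 for all i): OK

Verdict: the first failing condition is dual_feasibility -> dual.

dual


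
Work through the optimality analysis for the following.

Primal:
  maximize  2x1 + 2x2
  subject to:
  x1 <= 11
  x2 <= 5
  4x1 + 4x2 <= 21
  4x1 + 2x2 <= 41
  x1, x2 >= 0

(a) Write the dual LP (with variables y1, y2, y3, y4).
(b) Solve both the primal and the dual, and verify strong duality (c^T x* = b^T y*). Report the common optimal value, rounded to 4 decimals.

The standard primal-dual pair for 'max c^T x s.t. A x <= b, x >= 0' is:
  Dual:  min b^T y  s.t.  A^T y >= c,  y >= 0.

So the dual LP is:
  minimize  11y1 + 5y2 + 21y3 + 41y4
  subject to:
    y1 + 4y3 + 4y4 >= 2
    y2 + 4y3 + 2y4 >= 2
    y1, y2, y3, y4 >= 0

Solving the primal: x* = (5.25, 0).
  primal value c^T x* = 10.5.
Solving the dual: y* = (0, 0, 0.5, 0).
  dual value b^T y* = 10.5.
Strong duality: c^T x* = b^T y*. Confirmed.

10.5


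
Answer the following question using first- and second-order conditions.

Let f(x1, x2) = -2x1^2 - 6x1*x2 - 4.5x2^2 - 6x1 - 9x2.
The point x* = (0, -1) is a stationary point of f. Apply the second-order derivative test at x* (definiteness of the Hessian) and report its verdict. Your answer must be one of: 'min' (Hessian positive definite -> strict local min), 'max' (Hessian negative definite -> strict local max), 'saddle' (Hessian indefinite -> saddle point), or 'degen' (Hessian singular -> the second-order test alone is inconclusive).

Compute the Hessian H = grad^2 f:
  H = [[-4, -6], [-6, -9]]
Verify stationarity: grad f(x*) = H x* + g = (0, 0).
Eigenvalues of H: -13, 0.
H has a zero eigenvalue (singular; negative semidefinite but not definite), so H is neither positive definite, negative definite, nor indefinite. The second-order test alone is inconclusive -> degen.
(Indeed, f is constant along the null direction of H through x*, so x* is not a strict local extremum.)

degen


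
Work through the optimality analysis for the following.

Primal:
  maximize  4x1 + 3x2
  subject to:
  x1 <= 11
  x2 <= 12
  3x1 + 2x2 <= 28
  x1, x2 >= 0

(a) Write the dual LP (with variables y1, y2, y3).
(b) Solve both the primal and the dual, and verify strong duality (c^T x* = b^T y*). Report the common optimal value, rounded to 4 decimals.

The standard primal-dual pair for 'max c^T x s.t. A x <= b, x >= 0' is:
  Dual:  min b^T y  s.t.  A^T y >= c,  y >= 0.

So the dual LP is:
  minimize  11y1 + 12y2 + 28y3
  subject to:
    y1 + 3y3 >= 4
    y2 + 2y3 >= 3
    y1, y2, y3 >= 0

Solving the primal: x* = (1.3333, 12).
  primal value c^T x* = 41.3333.
Solving the dual: y* = (0, 0.3333, 1.3333).
  dual value b^T y* = 41.3333.
Strong duality: c^T x* = b^T y*. Confirmed.

41.3333


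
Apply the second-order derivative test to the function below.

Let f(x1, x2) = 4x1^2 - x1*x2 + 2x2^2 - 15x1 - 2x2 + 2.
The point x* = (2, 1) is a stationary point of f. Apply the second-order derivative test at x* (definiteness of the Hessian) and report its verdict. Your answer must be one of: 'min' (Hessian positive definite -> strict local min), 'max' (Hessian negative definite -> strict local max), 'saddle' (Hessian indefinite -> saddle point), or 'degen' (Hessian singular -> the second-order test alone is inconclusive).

Compute the Hessian H = grad^2 f:
  H = [[8, -1], [-1, 4]]
Verify stationarity: grad f(x*) = H x* + g = (0, 0).
Eigenvalues of H: 3.7639, 8.2361.
Both eigenvalues > 0, so H is positive definite -> x* is a strict local min.

min


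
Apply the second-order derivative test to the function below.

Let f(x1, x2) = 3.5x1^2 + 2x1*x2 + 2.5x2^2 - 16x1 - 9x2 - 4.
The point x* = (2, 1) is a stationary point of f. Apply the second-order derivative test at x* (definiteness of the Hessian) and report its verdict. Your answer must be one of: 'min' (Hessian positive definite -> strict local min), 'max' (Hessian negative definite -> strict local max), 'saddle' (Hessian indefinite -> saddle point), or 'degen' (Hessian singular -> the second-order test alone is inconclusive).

Compute the Hessian H = grad^2 f:
  H = [[7, 2], [2, 5]]
Verify stationarity: grad f(x*) = H x* + g = (0, 0).
Eigenvalues of H: 3.7639, 8.2361.
Both eigenvalues > 0, so H is positive definite -> x* is a strict local min.

min


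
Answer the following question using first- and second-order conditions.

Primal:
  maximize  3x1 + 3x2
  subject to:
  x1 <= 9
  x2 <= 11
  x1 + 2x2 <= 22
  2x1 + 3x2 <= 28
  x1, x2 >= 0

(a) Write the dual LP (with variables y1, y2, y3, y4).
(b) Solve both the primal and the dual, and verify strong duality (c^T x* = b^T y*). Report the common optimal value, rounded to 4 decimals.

The standard primal-dual pair for 'max c^T x s.t. A x <= b, x >= 0' is:
  Dual:  min b^T y  s.t.  A^T y >= c,  y >= 0.

So the dual LP is:
  minimize  9y1 + 11y2 + 22y3 + 28y4
  subject to:
    y1 + y3 + 2y4 >= 3
    y2 + 2y3 + 3y4 >= 3
    y1, y2, y3, y4 >= 0

Solving the primal: x* = (9, 3.3333).
  primal value c^T x* = 37.
Solving the dual: y* = (1, 0, 0, 1).
  dual value b^T y* = 37.
Strong duality: c^T x* = b^T y*. Confirmed.

37


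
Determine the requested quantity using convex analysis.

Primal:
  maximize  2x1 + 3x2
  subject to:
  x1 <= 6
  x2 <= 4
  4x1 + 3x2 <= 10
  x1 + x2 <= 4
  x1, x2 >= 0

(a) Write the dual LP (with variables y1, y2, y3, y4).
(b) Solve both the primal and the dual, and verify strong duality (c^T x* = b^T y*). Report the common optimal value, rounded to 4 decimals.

The standard primal-dual pair for 'max c^T x s.t. A x <= b, x >= 0' is:
  Dual:  min b^T y  s.t.  A^T y >= c,  y >= 0.

So the dual LP is:
  minimize  6y1 + 4y2 + 10y3 + 4y4
  subject to:
    y1 + 4y3 + y4 >= 2
    y2 + 3y3 + y4 >= 3
    y1, y2, y3, y4 >= 0

Solving the primal: x* = (0, 3.3333).
  primal value c^T x* = 10.
Solving the dual: y* = (0, 0, 1, 0).
  dual value b^T y* = 10.
Strong duality: c^T x* = b^T y*. Confirmed.

10


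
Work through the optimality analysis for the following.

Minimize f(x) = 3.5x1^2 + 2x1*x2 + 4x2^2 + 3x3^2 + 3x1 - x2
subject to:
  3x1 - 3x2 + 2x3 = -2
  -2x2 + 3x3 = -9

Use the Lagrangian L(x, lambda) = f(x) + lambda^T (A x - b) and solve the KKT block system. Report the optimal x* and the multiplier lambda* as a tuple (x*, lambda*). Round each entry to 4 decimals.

Form the Lagrangian:
  L(x, lambda) = (1/2) x^T Q x + c^T x + lambda^T (A x - b)
Stationarity (grad_x L = 0): Q x + c + A^T lambda = 0.
Primal feasibility: A x = b.

This gives the KKT block system:
  [ Q   A^T ] [ x     ]   [-c ]
  [ A    0  ] [ lambda ] = [ b ]

Solving the linear system:
  x*      = (1.4619, 0.2313, -2.8458)
  lambda* = (-4.5652, 8.735)
  f(x*)   = 36.8195

x* = (1.4619, 0.2313, -2.8458), lambda* = (-4.5652, 8.735)


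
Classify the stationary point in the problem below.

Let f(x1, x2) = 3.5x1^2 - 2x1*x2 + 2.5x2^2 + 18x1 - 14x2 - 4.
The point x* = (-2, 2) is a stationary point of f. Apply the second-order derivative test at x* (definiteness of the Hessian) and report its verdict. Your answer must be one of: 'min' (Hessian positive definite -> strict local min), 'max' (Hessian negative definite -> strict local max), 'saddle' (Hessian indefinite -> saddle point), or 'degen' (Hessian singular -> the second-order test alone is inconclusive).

Compute the Hessian H = grad^2 f:
  H = [[7, -2], [-2, 5]]
Verify stationarity: grad f(x*) = H x* + g = (0, 0).
Eigenvalues of H: 3.7639, 8.2361.
Both eigenvalues > 0, so H is positive definite -> x* is a strict local min.

min
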